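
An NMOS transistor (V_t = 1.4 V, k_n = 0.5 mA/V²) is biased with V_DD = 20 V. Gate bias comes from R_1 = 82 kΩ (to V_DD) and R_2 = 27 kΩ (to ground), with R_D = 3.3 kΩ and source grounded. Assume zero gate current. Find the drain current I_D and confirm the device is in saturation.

V_G = V_DD·R_2/(R_1+R_2) = 20×27/109 = 4.95 V. With the source grounded, V_GS = V_G = 4.95 V.
Assume saturation: I_D = (k_n/2)(V_GS − V_t)² = (0.5/2)×(4.95 − 1.4)² = 0.25×3.55² = 3.16 mA.
V_DS = V_DD − I_D·R_D = 20 − 3.16×3.3 = 9.58 V.
Saturation requires V_DS ≥ V_GS − V_t = 3.55 V; 9.58 ≥ 3.55 ✓.

I_D ≈ 3.2 mA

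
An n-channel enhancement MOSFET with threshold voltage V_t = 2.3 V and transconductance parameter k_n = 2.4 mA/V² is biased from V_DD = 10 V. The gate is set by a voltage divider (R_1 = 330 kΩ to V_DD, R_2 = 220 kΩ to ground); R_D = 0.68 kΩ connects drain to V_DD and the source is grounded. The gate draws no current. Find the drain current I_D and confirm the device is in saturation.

V_G = V_DD·R_2/(R_1+R_2) = 10×220/550 = 4 V. With the source grounded, V_GS = V_G = 4 V.
Assume saturation: I_D = (k_n/2)(V_GS − V_t)² = (2.4/2)×(4 − 2.3)² = 1.2×1.7² = 3.47 mA.
V_DS = V_DD − I_D·R_D = 10 − 3.47×0.68 = 7.64 V.
Saturation requires V_DS ≥ V_GS − V_t = 1.7 V; 7.64 ≥ 1.7 ✓.

I_D ≈ 3.5 mA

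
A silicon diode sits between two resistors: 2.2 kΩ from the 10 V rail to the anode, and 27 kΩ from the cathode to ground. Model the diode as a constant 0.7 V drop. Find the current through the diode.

The two resistors are in series with the diode, so KVL gives 10 = I·2.2 + 0.7 + I·27.
I = (10 − 0.7) / (2.2 + 27) kΩ = 9.3 / 29.2 = 0.318 mA.

I ≈ 0.32 mA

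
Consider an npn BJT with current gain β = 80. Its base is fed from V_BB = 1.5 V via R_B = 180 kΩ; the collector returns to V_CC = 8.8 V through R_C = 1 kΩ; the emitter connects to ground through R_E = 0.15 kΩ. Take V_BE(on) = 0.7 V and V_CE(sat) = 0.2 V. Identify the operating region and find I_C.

Assume active. Base-emitter loop: I_B = (V_BB − V_BE)/(R_B + (β+1)R_E) = (1.5 − 0.7)/(180 + 81×0.15) = 0.00416 mA.
I_C = β·I_B = 80×0.00416 = 0.333 mA.
V_CE = V_CC − I_C·R_C − I_E·R_E = 8.8 − 0.333×1 − 0.337×0.15 = 8.42 V > V_CE(sat), so the active-region assumption holds.

active; I_C ≈ 0.33 mA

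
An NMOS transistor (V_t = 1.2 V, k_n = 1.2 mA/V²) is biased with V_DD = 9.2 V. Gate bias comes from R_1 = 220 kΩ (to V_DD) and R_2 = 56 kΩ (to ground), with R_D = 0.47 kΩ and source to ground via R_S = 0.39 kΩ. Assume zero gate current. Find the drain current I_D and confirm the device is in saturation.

V_G = V_DD·R_2/(R_1+R_2) = 9.2×56/276 = 1.87 V.
Assume saturation: I_D = (k_n/2)(V_GS − V_t)² with V_GS = V_G − I_D·R_S = 1.87 − 0.39·I_D.
Substituting gives 0.0913·I_D² − 1.31·I_D + 0.267 = 0, with roots I_D = 0.206 or 14.2 mA.
The root I_D = 14.2 mA gives V_GS = -3.66 V ≤ V_t, so take I_D = 0.206 mA.
Then V_GS = 1.79 V and V_DS = V_DD − I_D(R_D+R_S) = 9.2 − 0.206×0.86 = 9.02 V.
Saturation requires V_DS ≥ V_GS − V_t = 0.586 V; 9.02 ≥ 0.586 ✓.

I_D ≈ 0.21 mA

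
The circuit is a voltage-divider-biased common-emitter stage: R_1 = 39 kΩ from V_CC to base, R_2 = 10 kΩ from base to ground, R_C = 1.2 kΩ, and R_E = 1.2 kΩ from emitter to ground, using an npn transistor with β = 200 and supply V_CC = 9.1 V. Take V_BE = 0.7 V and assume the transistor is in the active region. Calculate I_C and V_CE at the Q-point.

I_C ≈ 0.93 mA, V_CE ≈ 6.9 V

Thevenize the base divider: V_Th = V_CC·R_2/(R_1+R_2) = 9.1×10/49 = 1.86 V, R_Th = R_1‖R_2 = 7.96 kΩ.
Base-emitter loop: V_Th = I_B·R_Th + V_BE + (β+1)I_B·R_E, so I_B = (1.86 − 0.7) / (7.96 + 201×1.2) = 0.00464 mA.
I_C = β·I_B = 200×0.00464 = 0.929 mA, and I_E = (β+1)I_B = 0.933 mA.
V_CE = V_CC − I_C·R_C − I_E·R_E = 9.1 − 0.929×1.2 − 0.933×1.2 = 6.87 V.
V_CE = 6.87 V > 0.2 V confirms active-region operation.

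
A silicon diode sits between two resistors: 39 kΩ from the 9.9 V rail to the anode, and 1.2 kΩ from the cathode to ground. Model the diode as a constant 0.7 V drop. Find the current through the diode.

The two resistors are in series with the diode, so KVL gives 9.9 = I·39 + 0.7 + I·1.2.
I = (9.9 − 0.7) / (39 + 1.2) kΩ = 9.2 / 40.2 = 0.229 mA.

I ≈ 0.23 mA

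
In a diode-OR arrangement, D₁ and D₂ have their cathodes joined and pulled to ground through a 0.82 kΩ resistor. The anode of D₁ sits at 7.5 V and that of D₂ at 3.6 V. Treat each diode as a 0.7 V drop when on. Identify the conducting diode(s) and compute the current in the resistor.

Only D₁ conducts; I_R ≈ 8.3 mA

Assume both conduct. Then node N would need to be at both 7.5−0.7 = 6.8 V and 3.6−0.7 = 2.9 V, which is impossible.
Assume only D₁ conducts: V_N = 7.5 − 0.7 = 6.8 V, so I_R = 6.8/0.82 = 8.29 mA.
Check D₂: its anode-to-cathode voltage is 3.6 − 6.8 = -3.2 V < 0.7 V, so it is off. The assumption is consistent.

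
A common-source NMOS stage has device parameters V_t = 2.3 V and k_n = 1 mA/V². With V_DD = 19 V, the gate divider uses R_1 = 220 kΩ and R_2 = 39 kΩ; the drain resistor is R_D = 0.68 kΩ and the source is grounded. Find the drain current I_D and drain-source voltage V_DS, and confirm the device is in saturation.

V_G = V_DD·R_2/(R_1+R_2) = 19×39/259 = 2.86 V. With the source grounded, V_GS = V_G = 2.86 V.
Assume saturation: I_D = (k_n/2)(V_GS − V_t)² = (1/2)×(2.86 − 2.3)² = 0.5×0.561² = 0.157 mA.
V_DS = V_DD − I_D·R_D = 19 − 0.157×0.68 = 18.9 V.
Saturation requires V_DS ≥ V_GS − V_t = 0.561 V; 18.9 ≥ 0.561 ✓.

I_D ≈ 0.16 mA, V_DS ≈ 19 V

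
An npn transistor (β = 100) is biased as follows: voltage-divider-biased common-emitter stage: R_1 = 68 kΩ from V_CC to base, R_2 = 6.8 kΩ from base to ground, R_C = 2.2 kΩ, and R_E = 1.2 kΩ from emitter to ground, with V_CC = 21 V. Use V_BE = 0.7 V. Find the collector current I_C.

I_C ≈ 0.95 mA

Thevenize the base divider: V_Th = V_CC·R_2/(R_1+R_2) = 21×6.8/74.8 = 1.91 V, R_Th = R_1‖R_2 = 6.18 kΩ.
Base-emitter loop: V_Th = I_B·R_Th + V_BE + (β+1)I_B·R_E, so I_B = (1.91 − 0.7) / (6.18 + 101×1.2) = 0.00949 mA.
I_C = β·I_B = 100×0.00949 = 0.949 mA, and I_E = (β+1)I_B = 0.959 mA.
V_CE = V_CC − I_C·R_C − I_E·R_E = 21 − 0.949×2.2 − 0.959×1.2 = 17.8 V.
V_CE = 17.8 V > 0.2 V confirms active-region operation.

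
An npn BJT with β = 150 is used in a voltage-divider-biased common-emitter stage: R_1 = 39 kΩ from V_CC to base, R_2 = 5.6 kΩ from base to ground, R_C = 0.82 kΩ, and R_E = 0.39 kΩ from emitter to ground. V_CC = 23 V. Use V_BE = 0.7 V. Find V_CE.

Thevenize the base divider: V_Th = V_CC·R_2/(R_1+R_2) = 23×5.6/44.6 = 2.89 V, R_Th = R_1‖R_2 = 4.9 kΩ.
Base-emitter loop: V_Th = I_B·R_Th + V_BE + (β+1)I_B·R_E, so I_B = (2.89 − 0.7) / (4.9 + 151×0.39) = 0.0343 mA.
I_C = β·I_B = 150×0.0343 = 5.15 mA, and I_E = (β+1)I_B = 5.18 mA.
V_CE = V_CC − I_C·R_C − I_E·R_E = 23 − 5.15×0.82 − 5.18×0.39 = 16.8 V.
V_CE = 16.8 V > 0.2 V confirms active-region operation.

V_CE ≈ 17 V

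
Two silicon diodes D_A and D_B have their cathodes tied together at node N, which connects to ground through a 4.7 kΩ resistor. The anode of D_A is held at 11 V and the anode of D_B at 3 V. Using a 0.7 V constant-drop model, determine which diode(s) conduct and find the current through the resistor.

Only D_A conducts; I_R ≈ 2.2 mA

Assume both conduct. Then node N would need to be at both 11−0.7 = 10.3 V and 3−0.7 = 2.3 V, which is impossible.
Assume only D_A conducts: V_N = 11 − 0.7 = 10.3 V, so I_R = 10.3/4.7 = 2.19 mA.
Check D_B: its anode-to-cathode voltage is 3 − 10.3 = -7.3 V < 0.7 V, so it is off. The assumption is consistent.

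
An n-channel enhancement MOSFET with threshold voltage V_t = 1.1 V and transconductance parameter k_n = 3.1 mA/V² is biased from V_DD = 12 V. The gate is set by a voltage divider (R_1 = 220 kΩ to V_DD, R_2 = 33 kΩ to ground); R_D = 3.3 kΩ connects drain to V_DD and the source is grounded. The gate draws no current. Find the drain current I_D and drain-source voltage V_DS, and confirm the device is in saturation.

I_D ≈ 0.34 mA, V_DS ≈ 11 V

V_G = V_DD·R_2/(R_1+R_2) = 12×33/253 = 1.57 V. With the source grounded, V_GS = V_G = 1.57 V.
Assume saturation: I_D = (k_n/2)(V_GS − V_t)² = (3.1/2)×(1.57 − 1.1)² = 1.55×0.465² = 0.335 mA.
V_DS = V_DD − I_D·R_D = 12 − 0.335×3.3 = 10.9 V.
Saturation requires V_DS ≥ V_GS − V_t = 0.465 V; 10.9 ≥ 0.465 ✓.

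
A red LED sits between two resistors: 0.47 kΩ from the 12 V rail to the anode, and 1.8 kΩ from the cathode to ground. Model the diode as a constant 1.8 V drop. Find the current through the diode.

I ≈ 4.5 mA

The two resistors are in series with the diode, so KVL gives 12 = I·0.47 + 1.8 + I·1.8.
I = (12 − 1.8) / (0.47 + 1.8) kΩ = 10.2 / 2.27 = 4.49 mA.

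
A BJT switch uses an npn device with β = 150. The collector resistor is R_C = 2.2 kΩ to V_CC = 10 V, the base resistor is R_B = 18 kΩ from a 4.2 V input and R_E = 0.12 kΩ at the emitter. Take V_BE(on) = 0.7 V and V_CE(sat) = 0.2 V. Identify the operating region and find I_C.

saturation; I_C ≈ 4.2 mA

Assume active: I_B = (4.2 − 0.7)/(18 + 151×0.12) = 0.0969 mA, I_C = β·I_B = 14.5 mA.
Then V_CE = 10 − 14.5×2.2 − 14.6×0.12 = -23.7 V < 0.2 V — the active assumption fails.
Re-solve with V_CE = 0.2 V. KCL at the emitter: V_E/R_E = (V_BB−0.7−V_E)/R_B + (V_CC−0.2−V_E)/R_C, giving V_E = 0.526 V.
I_C = (V_CC − 0.2 − V_E)/R_C = (9.8 − 0.526)/2.2 = 4.22 mA.
Check: I_B = (3.5 − 0.526)/18 = 0.165 mA, and β·I_B = 24.8 mA > I_C, confirming saturation.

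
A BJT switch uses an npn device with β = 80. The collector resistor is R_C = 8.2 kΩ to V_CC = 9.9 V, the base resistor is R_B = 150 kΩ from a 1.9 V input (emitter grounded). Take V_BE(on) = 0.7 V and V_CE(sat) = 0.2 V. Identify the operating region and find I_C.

active; I_C ≈ 0.64 mA

Assume active. Base-emitter loop: I_B = (V_BB − V_BE)/R_B = (1.9 − 0.7)/150 = 0.008 mA.
I_C = β·I_B = 80×0.008 = 0.64 mA.
V_CE = V_CC − I_C·R_C = 9.9 − 0.64×8.2 = 4.65 V > V_CE(sat), so the active-region assumption holds.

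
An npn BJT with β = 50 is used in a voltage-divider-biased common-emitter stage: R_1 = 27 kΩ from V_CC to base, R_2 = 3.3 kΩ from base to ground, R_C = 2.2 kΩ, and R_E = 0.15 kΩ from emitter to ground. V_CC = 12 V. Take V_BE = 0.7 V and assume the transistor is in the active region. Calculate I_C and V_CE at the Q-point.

Thevenize the base divider: V_Th = V_CC·R_2/(R_1+R_2) = 12×3.3/30.3 = 1.31 V, R_Th = R_1‖R_2 = 2.94 kΩ.
Base-emitter loop: V_Th = I_B·R_Th + V_BE + (β+1)I_B·R_E, so I_B = (1.31 − 0.7) / (2.94 + 51×0.15) = 0.0573 mA.
I_C = β·I_B = 50×0.0573 = 2.87 mA, and I_E = (β+1)I_B = 2.92 mA.
V_CE = V_CC − I_C·R_C − I_E·R_E = 12 − 2.87×2.2 − 2.92×0.15 = 5.26 V.
V_CE = 5.26 V > 0.2 V confirms active-region operation.

I_C ≈ 2.9 mA, V_CE ≈ 5.3 V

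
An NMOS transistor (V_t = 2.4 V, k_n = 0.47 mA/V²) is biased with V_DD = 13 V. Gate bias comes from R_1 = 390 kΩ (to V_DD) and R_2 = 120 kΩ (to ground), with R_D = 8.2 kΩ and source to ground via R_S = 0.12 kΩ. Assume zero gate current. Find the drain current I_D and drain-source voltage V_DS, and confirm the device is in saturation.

I_D ≈ 0.098 mA, V_DS ≈ 12 V

V_G = V_DD·R_2/(R_1+R_2) = 13×120/510 = 3.06 V.
Assume saturation: I_D = (k_n/2)(V_GS − V_t)² with V_GS = V_G − I_D·R_S = 3.06 − 0.12·I_D.
Substituting gives 0.00338·I_D² − 1.04·I_D + 0.102 = 0, with roots I_D = 0.0984 or 306 mA.
The root I_D = 306 mA gives V_GS = -33.7 V ≤ V_t, so take I_D = 0.0984 mA.
Then V_GS = 3.05 V and V_DS = V_DD − I_D(R_D+R_S) = 13 − 0.0984×8.32 = 12.2 V.
Saturation requires V_DS ≥ V_GS − V_t = 0.647 V; 12.2 ≥ 0.647 ✓.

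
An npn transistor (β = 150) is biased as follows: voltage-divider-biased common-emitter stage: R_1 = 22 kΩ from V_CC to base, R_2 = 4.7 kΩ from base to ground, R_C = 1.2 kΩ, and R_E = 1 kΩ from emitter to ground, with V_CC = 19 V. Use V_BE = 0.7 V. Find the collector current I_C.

Thevenize the base divider: V_Th = V_CC·R_2/(R_1+R_2) = 19×4.7/26.7 = 3.34 V, R_Th = R_1‖R_2 = 3.87 kΩ.
Base-emitter loop: V_Th = I_B·R_Th + V_BE + (β+1)I_B·R_E, so I_B = (3.34 − 0.7) / (3.87 + 151×1) = 0.0171 mA.
I_C = β·I_B = 150×0.0171 = 2.56 mA, and I_E = (β+1)I_B = 2.58 mA.
V_CE = V_CC − I_C·R_C − I_E·R_E = 19 − 2.56×1.2 − 2.58×1 = 13.3 V.
V_CE = 13.3 V > 0.2 V confirms active-region operation.

I_C ≈ 2.6 mA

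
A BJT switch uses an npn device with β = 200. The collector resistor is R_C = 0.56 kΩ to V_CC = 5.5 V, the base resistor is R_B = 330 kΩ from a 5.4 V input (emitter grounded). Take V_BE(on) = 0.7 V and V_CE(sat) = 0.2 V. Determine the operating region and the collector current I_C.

active; I_C ≈ 2.8 mA

Assume active. Base-emitter loop: I_B = (V_BB − V_BE)/R_B = (5.4 − 0.7)/330 = 0.0142 mA.
I_C = β·I_B = 200×0.0142 = 2.85 mA.
V_CE = V_CC − I_C·R_C = 5.5 − 2.85×0.56 = 3.9 V > V_CE(sat), so the active-region assumption holds.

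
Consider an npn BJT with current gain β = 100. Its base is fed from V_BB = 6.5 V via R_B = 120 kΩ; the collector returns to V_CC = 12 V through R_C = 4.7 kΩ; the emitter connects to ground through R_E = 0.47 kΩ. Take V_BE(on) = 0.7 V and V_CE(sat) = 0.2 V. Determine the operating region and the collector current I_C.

Assume active: I_B = (6.5 − 0.7)/(120 + 101×0.47) = 0.0346 mA, I_C = β·I_B = 3.46 mA.
Then V_CE = 12 − 3.46×4.7 − 3.5×0.47 = -5.92 V < 0.2 V — the active assumption fails.
Re-solve with V_CE = 0.2 V. KCL at the emitter: V_E/R_E = (V_BB−0.7−V_E)/R_B + (V_CC−0.2−V_E)/R_C, giving V_E = 1.09 V.
I_C = (V_CC − 0.2 − V_E)/R_C = (11.8 − 1.09)/4.7 = 2.28 mA.
Check: I_B = (5.8 − 1.09)/120 = 0.0393 mA, and β·I_B = 3.93 mA > I_C, confirming saturation.

saturation; I_C ≈ 2.3 mA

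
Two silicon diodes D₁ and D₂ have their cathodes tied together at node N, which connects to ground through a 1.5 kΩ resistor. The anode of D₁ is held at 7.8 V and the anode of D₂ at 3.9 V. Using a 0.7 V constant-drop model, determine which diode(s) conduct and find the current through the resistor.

Only D₁ conducts; I_R ≈ 4.7 mA

Assume both conduct. Then node N would need to be at both 7.8−0.7 = 7.1 V and 3.9−0.7 = 3.2 V, which is impossible.
Assume only D₁ conducts: V_N = 7.8 − 0.7 = 7.1 V, so I_R = 7.1/1.5 = 4.73 mA.
Check D₂: its anode-to-cathode voltage is 3.9 − 7.1 = -3.2 V < 0.7 V, so it is off. The assumption is consistent.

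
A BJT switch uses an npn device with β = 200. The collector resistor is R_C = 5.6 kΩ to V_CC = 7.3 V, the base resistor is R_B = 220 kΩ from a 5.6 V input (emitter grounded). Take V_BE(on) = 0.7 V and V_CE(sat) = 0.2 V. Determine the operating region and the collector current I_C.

saturation; I_C ≈ 1.3 mA

Assume active: I_B = (5.6 − 0.7)/220 = 0.0223 mA, giving I_C = β·I_B = 4.45 mA.
But then V_CE = 7.3 − 4.45×5.6 = -17.6 V < V_CE(sat) = 0.2 V — impossible in the active region.
So the transistor is saturated. With V_CE = 0.2 V, I_C = (V_CC − 0.2)/R_C = 7.1/5.6 = 1.27 mA.
Check: β·I_B = 4.45 mA > I_C = 1.27 mA, confirming saturation.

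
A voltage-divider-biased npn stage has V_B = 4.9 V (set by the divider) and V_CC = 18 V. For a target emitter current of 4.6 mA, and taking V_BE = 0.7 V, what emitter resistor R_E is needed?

V_E = V_B − V_BE = 4.9 − 0.7 = 4.2 V.
R_E = V_E / I_E = 4.2 / 4.6 = 0.913 kΩ.

R_E ≈ 0.91 kΩ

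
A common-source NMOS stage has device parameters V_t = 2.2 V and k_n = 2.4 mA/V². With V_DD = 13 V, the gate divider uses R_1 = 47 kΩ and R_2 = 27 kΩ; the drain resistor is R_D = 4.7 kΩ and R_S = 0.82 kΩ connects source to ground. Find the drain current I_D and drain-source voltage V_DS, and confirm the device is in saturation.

I_D ≈ 1.7 mA, V_DS ≈ 3.8 V

V_G = V_DD·R_2/(R_1+R_2) = 13×27/74 = 4.74 V.
Assume saturation: I_D = (k_n/2)(V_GS − V_t)² with V_GS = V_G − I_D·R_S = 4.74 − 0.82·I_D.
Substituting gives 0.807·I_D² − 6.01·I_D + 7.76 = 0, with roots I_D = 1.67 or 5.78 mA.
The root I_D = 5.78 mA gives V_GS = 0.00581 V ≤ V_t, so take I_D = 1.67 mA.
Then V_GS = 3.38 V and V_DS = V_DD − I_D(R_D+R_S) = 13 − 1.67×5.52 = 3.81 V.
Saturation requires V_DS ≥ V_GS − V_t = 1.18 V; 3.81 ≥ 1.18 ✓.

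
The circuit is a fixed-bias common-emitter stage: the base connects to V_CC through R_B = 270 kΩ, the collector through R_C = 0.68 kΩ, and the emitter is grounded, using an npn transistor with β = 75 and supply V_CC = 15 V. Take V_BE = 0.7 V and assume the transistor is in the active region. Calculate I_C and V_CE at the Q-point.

Base loop: V_CC = I_B·R_B + V_BE, so I_B = (15 − 0.7)/270 kΩ = 0.053 mA.
In the active region I_C = β·I_B = 75 × 0.053 = 3.97 mA.
Collector loop: V_CE = V_CC − I_C·R_C = 15 − 3.97×0.68 = 12.3 V.
Since V_CE = 12.3 V > V_CE(sat) ≈ 0.2 V, the transistor is in the active region as assumed.

I_C ≈ 4 mA, V_CE ≈ 12 V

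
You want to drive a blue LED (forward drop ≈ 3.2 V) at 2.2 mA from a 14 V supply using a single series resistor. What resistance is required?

The resistor drops V_S − V_D = 14 − 3.2 = 10.8 V at 2.2 mA.
R = 10.8 V / 2.2 mA = 4.91 kΩ.

R ≈ 4.9 kΩ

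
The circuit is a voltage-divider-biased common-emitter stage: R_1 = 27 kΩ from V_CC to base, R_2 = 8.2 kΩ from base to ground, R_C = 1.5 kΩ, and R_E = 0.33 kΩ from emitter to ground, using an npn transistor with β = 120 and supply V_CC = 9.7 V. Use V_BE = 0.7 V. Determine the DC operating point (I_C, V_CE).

Thevenize the base divider: V_Th = V_CC·R_2/(R_1+R_2) = 9.7×8.2/35.2 = 2.26 V, R_Th = R_1‖R_2 = 6.29 kΩ.
Base-emitter loop: V_Th = I_B·R_Th + V_BE + (β+1)I_B·R_E, so I_B = (2.26 − 0.7) / (6.29 + 121×0.33) = 0.0337 mA.
I_C = β·I_B = 120×0.0337 = 4.05 mA, and I_E = (β+1)I_B = 4.08 mA.
V_CE = V_CC − I_C·R_C − I_E·R_E = 9.7 − 4.05×1.5 − 4.08×0.33 = 2.28 V.
V_CE = 2.28 V > 0.2 V confirms active-region operation.

I_C ≈ 4 mA, V_CE ≈ 2.3 V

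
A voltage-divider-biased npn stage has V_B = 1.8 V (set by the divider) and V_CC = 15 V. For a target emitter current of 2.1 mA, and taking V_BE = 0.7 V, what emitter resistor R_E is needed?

R_E ≈ 0.52 kΩ

V_E = V_B − V_BE = 1.8 − 0.7 = 1.1 V.
R_E = V_E / I_E = 1.1 / 2.1 = 0.524 kΩ.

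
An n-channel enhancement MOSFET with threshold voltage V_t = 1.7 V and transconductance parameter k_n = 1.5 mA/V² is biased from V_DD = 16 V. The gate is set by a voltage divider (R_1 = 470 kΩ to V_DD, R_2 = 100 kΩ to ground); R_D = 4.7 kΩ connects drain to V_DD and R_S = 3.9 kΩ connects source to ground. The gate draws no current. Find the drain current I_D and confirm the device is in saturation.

I_D ≈ 0.16 mA

V_G = V_DD·R_2/(R_1+R_2) = 16×100/570 = 2.81 V.
Assume saturation: I_D = (k_n/2)(V_GS − V_t)² with V_GS = V_G − I_D·R_S = 2.81 − 3.9·I_D.
Substituting gives 11.4·I_D² − 7.48·I_D + 0.919 = 0, with roots I_D = 0.164 or 0.491 mA.
The root I_D = 0.491 mA gives V_GS = 0.891 V ≤ V_t, so take I_D = 0.164 mA.
Then V_GS = 2.17 V and V_DS = V_DD − I_D(R_D+R_S) = 16 − 0.164×8.6 = 14.6 V.
Saturation requires V_DS ≥ V_GS − V_t = 0.468 V; 14.6 ≥ 0.468 ✓.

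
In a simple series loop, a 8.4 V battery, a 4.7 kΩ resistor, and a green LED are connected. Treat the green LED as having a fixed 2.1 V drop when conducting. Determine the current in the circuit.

KVL around the loop: 8.4 = V_D + I·R = 2.1 + I × 4.7 kΩ.
So I = (8.4 − 2.1) / 4.7 kΩ = 6.3 / 4.7 = 1.34 mA.

I ≈ 1.3 mA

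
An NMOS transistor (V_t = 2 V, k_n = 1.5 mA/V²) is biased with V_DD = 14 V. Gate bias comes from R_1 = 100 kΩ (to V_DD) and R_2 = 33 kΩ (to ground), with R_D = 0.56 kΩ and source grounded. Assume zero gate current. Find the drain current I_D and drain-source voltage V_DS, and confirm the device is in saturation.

V_G = V_DD·R_2/(R_1+R_2) = 14×33/133 = 3.47 V. With the source grounded, V_GS = V_G = 3.47 V.
Assume saturation: I_D = (k_n/2)(V_GS − V_t)² = (1.5/2)×(3.47 − 2)² = 0.75×1.47² = 1.63 mA.
V_DS = V_DD − I_D·R_D = 14 − 1.63×0.56 = 13.1 V.
Saturation requires V_DS ≥ V_GS − V_t = 1.47 V; 13.1 ≥ 1.47 ✓.

I_D ≈ 1.6 mA, V_DS ≈ 13 V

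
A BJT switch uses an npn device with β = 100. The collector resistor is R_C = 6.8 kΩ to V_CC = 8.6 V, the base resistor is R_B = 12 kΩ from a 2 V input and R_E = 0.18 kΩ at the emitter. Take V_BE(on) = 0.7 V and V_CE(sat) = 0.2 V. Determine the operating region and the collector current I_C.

Assume active: I_B = (2 − 0.7)/(12 + 101×0.18) = 0.0431 mA, I_C = β·I_B = 4.31 mA.
Then V_CE = 8.6 − 4.31×6.8 − 4.35×0.18 = -21.5 V < 0.2 V — the active assumption fails.
Re-solve with V_CE = 0.2 V. KCL at the emitter: V_E/R_E = (V_BB−0.7−V_E)/R_B + (V_CC−0.2−V_E)/R_C, giving V_E = 0.232 V.
I_C = (V_CC − 0.2 − V_E)/R_C = (8.4 − 0.232)/6.8 = 1.2 mA.
Check: I_B = (1.3 − 0.232)/12 = 0.089 mA, and β·I_B = 8.9 mA > I_C, confirming saturation.

saturation; I_C ≈ 1.2 mA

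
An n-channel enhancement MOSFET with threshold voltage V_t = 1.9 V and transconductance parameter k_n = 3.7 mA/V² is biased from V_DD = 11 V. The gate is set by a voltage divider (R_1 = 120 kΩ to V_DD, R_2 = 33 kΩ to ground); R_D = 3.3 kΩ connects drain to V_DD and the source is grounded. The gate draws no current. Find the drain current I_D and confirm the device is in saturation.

I_D ≈ 0.41 mA

V_G = V_DD·R_2/(R_1+R_2) = 11×33/153 = 2.37 V. With the source grounded, V_GS = V_G = 2.37 V.
Assume saturation: I_D = (k_n/2)(V_GS − V_t)² = (3.7/2)×(2.37 − 1.9)² = 1.85×0.473² = 0.413 mA.
V_DS = V_DD − I_D·R_D = 11 − 0.413×3.3 = 9.64 V.
Saturation requires V_DS ≥ V_GS − V_t = 0.473 V; 9.64 ≥ 0.473 ✓.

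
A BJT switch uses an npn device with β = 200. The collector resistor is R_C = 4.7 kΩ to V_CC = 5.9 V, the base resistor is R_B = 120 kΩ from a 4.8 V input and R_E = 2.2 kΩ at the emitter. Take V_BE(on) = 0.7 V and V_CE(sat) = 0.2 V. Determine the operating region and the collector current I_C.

saturation; I_C ≈ 0.82 mA

Assume active: I_B = (4.8 − 0.7)/(120 + 201×2.2) = 0.00729 mA, I_C = β·I_B = 1.46 mA.
Then V_CE = 5.9 − 1.46×4.7 − 1.47×2.2 = -4.18 V < 0.2 V — the active assumption fails.
Re-solve with V_CE = 0.2 V. KCL at the emitter: V_E/R_E = (V_BB−0.7−V_E)/R_B + (V_CC−0.2−V_E)/R_C, giving V_E = 1.85 V.
I_C = (V_CC − 0.2 − V_E)/R_C = (5.7 − 1.85)/4.7 = 0.82 mA.
Check: I_B = (4.1 − 1.85)/120 = 0.0188 mA, and β·I_B = 3.76 mA > I_C, confirming saturation.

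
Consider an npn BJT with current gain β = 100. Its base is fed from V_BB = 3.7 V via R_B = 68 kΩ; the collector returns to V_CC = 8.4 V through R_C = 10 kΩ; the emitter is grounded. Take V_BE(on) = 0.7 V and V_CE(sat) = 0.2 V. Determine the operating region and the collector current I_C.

saturation; I_C ≈ 0.82 mA

Assume active: I_B = (3.7 − 0.7)/68 = 0.0441 mA, giving I_C = β·I_B = 4.41 mA.
But then V_CE = 8.4 − 4.41×10 = -35.7 V < V_CE(sat) = 0.2 V — impossible in the active region.
So the transistor is saturated. With V_CE = 0.2 V, I_C = (V_CC − 0.2)/R_C = 8.2/10 = 0.82 mA.
Check: β·I_B = 4.41 mA > I_C = 0.82 mA, confirming saturation.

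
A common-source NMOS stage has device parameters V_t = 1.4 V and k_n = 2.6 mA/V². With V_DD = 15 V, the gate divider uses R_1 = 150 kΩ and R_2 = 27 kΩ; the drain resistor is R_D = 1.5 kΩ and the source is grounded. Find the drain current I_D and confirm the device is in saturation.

V_G = V_DD·R_2/(R_1+R_2) = 15×27/177 = 2.29 V. With the source grounded, V_GS = V_G = 2.29 V.
Assume saturation: I_D = (k_n/2)(V_GS − V_t)² = (2.6/2)×(2.29 − 1.4)² = 1.3×0.888² = 1.03 mA.
V_DS = V_DD − I_D·R_D = 15 − 1.03×1.5 = 13.5 V.
Saturation requires V_DS ≥ V_GS − V_t = 0.888 V; 13.5 ≥ 0.888 ✓.

I_D ≈ 1 mA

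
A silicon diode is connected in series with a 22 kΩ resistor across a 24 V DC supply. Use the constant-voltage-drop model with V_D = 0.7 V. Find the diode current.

KVL around the loop: 24 = V_D + I·R = 0.7 + I × 22 kΩ.
So I = (24 − 0.7) / 22 kΩ = 23.3 / 22 = 1.06 mA.

I ≈ 1.1 mA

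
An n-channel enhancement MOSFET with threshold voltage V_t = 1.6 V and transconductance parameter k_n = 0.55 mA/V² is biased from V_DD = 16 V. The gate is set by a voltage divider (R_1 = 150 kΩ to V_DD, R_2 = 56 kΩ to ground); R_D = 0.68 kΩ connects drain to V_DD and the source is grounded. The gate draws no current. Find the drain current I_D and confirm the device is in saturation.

V_G = V_DD·R_2/(R_1+R_2) = 16×56/206 = 4.35 V. With the source grounded, V_GS = V_G = 4.35 V.
Assume saturation: I_D = (k_n/2)(V_GS − V_t)² = (0.55/2)×(4.35 − 1.6)² = 0.275×2.75² = 2.08 mA.
V_DS = V_DD − I_D·R_D = 16 − 2.08×0.68 = 14.6 V.
Saturation requires V_DS ≥ V_GS − V_t = 2.75 V; 14.6 ≥ 2.75 ✓.

I_D ≈ 2.1 mA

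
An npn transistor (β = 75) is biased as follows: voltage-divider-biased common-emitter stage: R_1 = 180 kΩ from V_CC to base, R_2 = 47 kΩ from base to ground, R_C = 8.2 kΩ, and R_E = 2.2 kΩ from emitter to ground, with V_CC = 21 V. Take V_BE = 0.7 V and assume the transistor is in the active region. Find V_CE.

Thevenize the base divider: V_Th = V_CC·R_2/(R_1+R_2) = 21×47/227 = 4.35 V, R_Th = R_1‖R_2 = 37.3 kΩ.
Base-emitter loop: V_Th = I_B·R_Th + V_BE + (β+1)I_B·R_E, so I_B = (4.35 − 0.7) / (37.3 + 76×2.2) = 0.0178 mA.
I_C = β·I_B = 75×0.0178 = 1.34 mA, and I_E = (β+1)I_B = 1.36 mA.
V_CE = V_CC − I_C·R_C − I_E·R_E = 21 − 1.34×8.2 − 1.36×2.2 = 7.04 V.
V_CE = 7.04 V > 0.2 V confirms active-region operation.

V_CE ≈ 7 V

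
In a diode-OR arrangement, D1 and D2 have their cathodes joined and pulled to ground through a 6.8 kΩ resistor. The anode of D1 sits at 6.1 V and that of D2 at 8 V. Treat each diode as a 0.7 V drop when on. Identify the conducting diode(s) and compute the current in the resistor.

Assume both conduct. Then node N would need to be at both 6.1−0.7 = 5.4 V and 8−0.7 = 7.3 V, which is impossible.
Assume only D2 conducts: V_N = 8 − 0.7 = 7.3 V, so I_R = 7.3/6.8 = 1.07 mA.
Check D1: its anode-to-cathode voltage is 6.1 − 7.3 = -1.2 V < 0.7 V, so it is off. The assumption is consistent.

Only D2 conducts; I_R ≈ 1.1 mA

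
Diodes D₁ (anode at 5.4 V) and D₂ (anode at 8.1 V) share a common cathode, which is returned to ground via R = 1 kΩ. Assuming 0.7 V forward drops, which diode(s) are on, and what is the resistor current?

Only D₂ conducts; I_R ≈ 7.4 mA

Assume both conduct. Then node N would need to be at both 5.4−0.7 = 4.7 V and 8.1−0.7 = 7.4 V, which is impossible.
Assume only D₂ conducts: V_N = 8.1 − 0.7 = 7.4 V, so I_R = 7.4/1 = 7.4 mA.
Check D₁: its anode-to-cathode voltage is 5.4 − 7.4 = -2 V < 0.7 V, so it is off. The assumption is consistent.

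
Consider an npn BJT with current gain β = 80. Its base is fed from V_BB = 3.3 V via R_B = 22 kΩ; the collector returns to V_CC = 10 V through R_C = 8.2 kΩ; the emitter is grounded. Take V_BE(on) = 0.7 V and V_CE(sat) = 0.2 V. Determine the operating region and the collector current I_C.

Assume active: I_B = (3.3 − 0.7)/22 = 0.118 mA, giving I_C = β·I_B = 9.45 mA.
But then V_CE = 10 − 9.45×8.2 = -67.5 V < V_CE(sat) = 0.2 V — impossible in the active region.
So the transistor is saturated. With V_CE = 0.2 V, I_C = (V_CC − 0.2)/R_C = 9.8/8.2 = 1.2 mA.
Check: β·I_B = 9.45 mA > I_C = 1.2 mA, confirming saturation.

saturation; I_C ≈ 1.2 mA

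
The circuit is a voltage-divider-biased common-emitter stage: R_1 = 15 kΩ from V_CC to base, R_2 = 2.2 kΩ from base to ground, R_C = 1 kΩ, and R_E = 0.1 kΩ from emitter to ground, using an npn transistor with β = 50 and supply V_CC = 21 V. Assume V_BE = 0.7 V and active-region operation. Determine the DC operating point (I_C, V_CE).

Thevenize the base divider: V_Th = V_CC·R_2/(R_1+R_2) = 21×2.2/17.2 = 2.69 V, R_Th = R_1‖R_2 = 1.92 kΩ.
Base-emitter loop: V_Th = I_B·R_Th + V_BE + (β+1)I_B·R_E, so I_B = (2.69 − 0.7) / (1.92 + 51×0.1) = 0.283 mA.
I_C = β·I_B = 50×0.283 = 14.1 mA, and I_E = (β+1)I_B = 14.4 mA.
V_CE = V_CC − I_C·R_C − I_E·R_E = 21 − 14.1×1 − 14.4×0.1 = 5.41 V.
V_CE = 5.41 V > 0.2 V confirms active-region operation.

I_C ≈ 14 mA, V_CE ≈ 5.4 V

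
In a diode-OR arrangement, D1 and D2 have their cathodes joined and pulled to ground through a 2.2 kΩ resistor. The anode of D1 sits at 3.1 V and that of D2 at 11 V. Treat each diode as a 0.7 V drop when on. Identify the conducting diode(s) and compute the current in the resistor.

Only D2 conducts; I_R ≈ 4.7 mA

Assume both conduct. Then node N would need to be at both 3.1−0.7 = 2.4 V and 11−0.7 = 10.3 V, which is impossible.
Assume only D2 conducts: V_N = 11 − 0.7 = 10.3 V, so I_R = 10.3/2.2 = 4.68 mA.
Check D1: its anode-to-cathode voltage is 3.1 − 10.3 = -7.2 V < 0.7 V, so it is off. The assumption is consistent.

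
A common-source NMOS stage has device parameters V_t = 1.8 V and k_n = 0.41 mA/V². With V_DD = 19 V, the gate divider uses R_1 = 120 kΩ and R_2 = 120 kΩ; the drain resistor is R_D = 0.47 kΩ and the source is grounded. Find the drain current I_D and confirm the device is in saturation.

V_G = V_DD·R_2/(R_1+R_2) = 19×120/240 = 9.5 V. With the source grounded, V_GS = V_G = 9.5 V.
Assume saturation: I_D = (k_n/2)(V_GS − V_t)² = (0.41/2)×(9.5 − 1.8)² = 0.205×7.7² = 12.2 mA.
V_DS = V_DD − I_D·R_D = 19 − 12.2×0.47 = 13.3 V.
Saturation requires V_DS ≥ V_GS − V_t = 7.7 V; 13.3 ≥ 7.7 ✓.

I_D ≈ 12 mA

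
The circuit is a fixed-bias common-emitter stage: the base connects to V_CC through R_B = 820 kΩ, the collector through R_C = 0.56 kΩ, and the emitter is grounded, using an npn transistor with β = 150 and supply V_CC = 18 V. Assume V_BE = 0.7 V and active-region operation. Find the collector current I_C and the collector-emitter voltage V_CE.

Base loop: V_CC = I_B·R_B + V_BE, so I_B = (18 − 0.7)/820 kΩ = 0.0211 mA.
In the active region I_C = β·I_B = 150 × 0.0211 = 3.16 mA.
Collector loop: V_CE = V_CC − I_C·R_C = 18 − 3.16×0.56 = 16.2 V.
Since V_CE = 16.2 V > V_CE(sat) ≈ 0.2 V, the transistor is in the active region as assumed.

I_C ≈ 3.2 mA, V_CE ≈ 16 V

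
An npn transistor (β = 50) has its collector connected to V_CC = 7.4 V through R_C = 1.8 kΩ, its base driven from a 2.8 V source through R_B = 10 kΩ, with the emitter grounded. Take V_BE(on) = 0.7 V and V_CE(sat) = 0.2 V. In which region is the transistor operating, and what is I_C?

saturation; I_C ≈ 4 mA

Assume active: I_B = (2.8 − 0.7)/10 = 0.21 mA, giving I_C = β·I_B = 10.5 mA.
But then V_CE = 7.4 − 10.5×1.8 = -11.5 V < V_CE(sat) = 0.2 V — impossible in the active region.
So the transistor is saturated. With V_CE = 0.2 V, I_C = (V_CC − 0.2)/R_C = 7.2/1.8 = 4 mA.
Check: β·I_B = 10.5 mA > I_C = 4 mA, confirming saturation.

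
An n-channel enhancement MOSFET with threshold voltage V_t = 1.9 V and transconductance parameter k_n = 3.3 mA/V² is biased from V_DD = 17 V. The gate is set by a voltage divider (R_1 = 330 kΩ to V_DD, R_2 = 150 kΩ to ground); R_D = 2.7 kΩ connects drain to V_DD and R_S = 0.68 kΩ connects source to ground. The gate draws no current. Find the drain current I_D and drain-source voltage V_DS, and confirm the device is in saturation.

I_D ≈ 3 mA, V_DS ≈ 6.8 V

V_G = V_DD·R_2/(R_1+R_2) = 17×150/480 = 5.31 V.
Assume saturation: I_D = (k_n/2)(V_GS − V_t)² with V_GS = V_G − I_D·R_S = 5.31 − 0.68·I_D.
Substituting gives 0.763·I_D² − 8.66·I_D + 19.2 = 0, with roots I_D = 3.03 or 8.32 mA.
The root I_D = 8.32 mA gives V_GS = -0.346 V ≤ V_t, so take I_D = 3.03 mA.
Then V_GS = 3.25 V and V_DS = V_DD − I_D(R_D+R_S) = 17 − 3.03×3.38 = 6.77 V.
Saturation requires V_DS ≥ V_GS − V_t = 1.35 V; 6.77 ≥ 1.35 ✓.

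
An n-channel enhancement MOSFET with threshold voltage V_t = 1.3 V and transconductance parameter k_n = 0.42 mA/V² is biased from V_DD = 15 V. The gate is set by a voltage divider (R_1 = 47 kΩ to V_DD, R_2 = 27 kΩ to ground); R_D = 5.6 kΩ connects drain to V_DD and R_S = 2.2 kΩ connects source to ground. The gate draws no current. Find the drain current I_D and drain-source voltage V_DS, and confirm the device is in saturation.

V_G = V_DD·R_2/(R_1+R_2) = 15×27/74 = 5.47 V.
Assume saturation: I_D = (k_n/2)(V_GS − V_t)² with V_GS = V_G − I_D·R_S = 5.47 − 2.2·I_D.
Substituting gives 1.02·I_D² − 4.86·I_D + 3.66 = 0, with roots I_D = 0.937 or 3.84 mA.
The root I_D = 3.84 mA gives V_GS = -2.98 V ≤ V_t, so take I_D = 0.937 mA.
Then V_GS = 3.41 V and V_DS = V_DD − I_D(R_D+R_S) = 15 − 0.937×7.8 = 7.69 V.
Saturation requires V_DS ≥ V_GS − V_t = 2.11 V; 7.69 ≥ 2.11 ✓.

I_D ≈ 0.94 mA, V_DS ≈ 7.7 V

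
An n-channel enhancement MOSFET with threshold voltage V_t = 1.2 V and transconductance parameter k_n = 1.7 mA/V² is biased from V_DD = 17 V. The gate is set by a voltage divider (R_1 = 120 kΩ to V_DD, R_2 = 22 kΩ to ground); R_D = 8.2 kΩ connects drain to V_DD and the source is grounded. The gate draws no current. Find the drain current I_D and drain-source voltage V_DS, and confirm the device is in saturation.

I_D ≈ 1.7 mA, V_DS ≈ 2.7 V

V_G = V_DD·R_2/(R_1+R_2) = 17×22/142 = 2.63 V. With the source grounded, V_GS = V_G = 2.63 V.
Assume saturation: I_D = (k_n/2)(V_GS − V_t)² = (1.7/2)×(2.63 − 1.2)² = 0.85×1.43² = 1.75 mA.
V_DS = V_DD − I_D·R_D = 17 − 1.75×8.2 = 2.67 V.
Saturation requires V_DS ≥ V_GS − V_t = 1.43 V; 2.67 ≥ 1.43 ✓.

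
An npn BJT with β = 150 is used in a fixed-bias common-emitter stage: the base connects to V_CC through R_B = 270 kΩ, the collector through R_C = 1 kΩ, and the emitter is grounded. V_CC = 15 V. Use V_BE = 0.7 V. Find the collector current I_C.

I_C ≈ 7.9 mA

Base loop: V_CC = I_B·R_B + V_BE, so I_B = (15 − 0.7)/270 kΩ = 0.053 mA.
In the active region I_C = β·I_B = 150 × 0.053 = 7.94 mA.
Collector loop: V_CE = V_CC − I_C·R_C = 15 − 7.94×1 = 7.06 V.
Since V_CE = 7.06 V > V_CE(sat) ≈ 0.2 V, the transistor is in the active region as assumed.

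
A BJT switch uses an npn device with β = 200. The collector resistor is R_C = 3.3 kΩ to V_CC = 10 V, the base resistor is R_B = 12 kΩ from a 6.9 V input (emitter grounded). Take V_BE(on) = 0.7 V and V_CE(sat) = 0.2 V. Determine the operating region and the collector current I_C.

Assume active: I_B = (6.9 − 0.7)/12 = 0.517 mA, giving I_C = β·I_B = 103 mA.
But then V_CE = 10 − 103×3.3 = -331 V < V_CE(sat) = 0.2 V — impossible in the active region.
So the transistor is saturated. With V_CE = 0.2 V, I_C = (V_CC − 0.2)/R_C = 9.8/3.3 = 2.97 mA.
Check: β·I_B = 103 mA > I_C = 2.97 mA, confirming saturation.

saturation; I_C ≈ 3 mA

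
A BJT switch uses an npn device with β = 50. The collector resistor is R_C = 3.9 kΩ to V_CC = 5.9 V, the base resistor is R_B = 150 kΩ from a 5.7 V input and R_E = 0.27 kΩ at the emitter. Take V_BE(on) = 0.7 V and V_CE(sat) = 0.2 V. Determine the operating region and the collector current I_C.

saturation; I_C ≈ 1.4 mA

Assume active: I_B = (5.7 − 0.7)/(150 + 51×0.27) = 0.0305 mA, I_C = β·I_B = 1.53 mA.
Then V_CE = 5.9 − 1.53×3.9 − 1.56×0.27 = -0.474 V < 0.2 V — the active assumption fails.
Re-solve with V_CE = 0.2 V. KCL at the emitter: V_E/R_E = (V_BB−0.7−V_E)/R_B + (V_CC−0.2−V_E)/R_C, giving V_E = 0.377 V.
I_C = (V_CC − 0.2 − V_E)/R_C = (5.7 − 0.377)/3.9 = 1.36 mA.
Check: I_B = (5 − 0.377)/150 = 0.0308 mA, and β·I_B = 1.54 mA > I_C, confirming saturation.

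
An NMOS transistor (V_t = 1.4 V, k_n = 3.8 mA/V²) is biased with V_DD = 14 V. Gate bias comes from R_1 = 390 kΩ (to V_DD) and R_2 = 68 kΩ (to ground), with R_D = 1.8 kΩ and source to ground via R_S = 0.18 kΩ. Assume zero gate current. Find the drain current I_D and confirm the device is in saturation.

I_D ≈ 0.61 mA

V_G = V_DD·R_2/(R_1+R_2) = 14×68/458 = 2.08 V.
Assume saturation: I_D = (k_n/2)(V_GS − V_t)² with V_GS = V_G − I_D·R_S = 2.08 − 0.18·I_D.
Substituting gives 0.0616·I_D² − 1.46·I_D + 0.875 = 0, with roots I_D = 0.613 or 23.2 mA.
The root I_D = 23.2 mA gives V_GS = -2.09 V ≤ V_t, so take I_D = 0.613 mA.
Then V_GS = 1.97 V and V_DS = V_DD − I_D(R_D+R_S) = 14 − 0.613×1.98 = 12.8 V.
Saturation requires V_DS ≥ V_GS − V_t = 0.568 V; 12.8 ≥ 0.568 ✓.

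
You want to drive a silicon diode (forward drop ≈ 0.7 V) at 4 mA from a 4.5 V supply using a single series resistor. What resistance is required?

R ≈ 0.95 kΩ

The resistor drops V_S − V_D = 4.5 − 0.7 = 3.8 V at 4 mA.
R = 3.8 V / 4 mA = 0.95 kΩ.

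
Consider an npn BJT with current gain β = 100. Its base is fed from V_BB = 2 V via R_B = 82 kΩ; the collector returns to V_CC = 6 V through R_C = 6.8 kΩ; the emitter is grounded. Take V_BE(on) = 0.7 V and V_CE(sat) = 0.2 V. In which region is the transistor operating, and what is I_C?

saturation; I_C ≈ 0.85 mA

Assume active: I_B = (2 − 0.7)/82 = 0.0159 mA, giving I_C = β·I_B = 1.59 mA.
But then V_CE = 6 − 1.59×6.8 = -4.78 V < V_CE(sat) = 0.2 V — impossible in the active region.
So the transistor is saturated. With V_CE = 0.2 V, I_C = (V_CC − 0.2)/R_C = 5.8/6.8 = 0.853 mA.
Check: β·I_B = 1.59 mA > I_C = 0.853 mA, confirming saturation.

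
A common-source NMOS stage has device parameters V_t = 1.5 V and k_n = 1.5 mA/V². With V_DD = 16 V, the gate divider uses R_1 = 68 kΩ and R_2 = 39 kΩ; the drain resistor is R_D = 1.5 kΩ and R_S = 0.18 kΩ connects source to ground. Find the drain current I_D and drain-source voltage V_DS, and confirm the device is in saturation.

V_G = V_DD·R_2/(R_1+R_2) = 16×39/107 = 5.83 V.
Assume saturation: I_D = (k_n/2)(V_GS − V_t)² with V_GS = V_G − I_D·R_S = 5.83 − 0.18·I_D.
Substituting gives 0.0243·I_D² − 2.17·I_D + 14.1 = 0, with roots I_D = 7.04 or 82.2 mA.
The root I_D = 82.2 mA gives V_GS = -8.97 V ≤ V_t, so take I_D = 7.04 mA.
Then V_GS = 4.56 V and V_DS = V_DD − I_D(R_D+R_S) = 16 − 7.04×1.68 = 4.17 V.
Saturation requires V_DS ≥ V_GS − V_t = 3.06 V; 4.17 ≥ 3.06 ✓.

I_D ≈ 7 mA, V_DS ≈ 4.2 V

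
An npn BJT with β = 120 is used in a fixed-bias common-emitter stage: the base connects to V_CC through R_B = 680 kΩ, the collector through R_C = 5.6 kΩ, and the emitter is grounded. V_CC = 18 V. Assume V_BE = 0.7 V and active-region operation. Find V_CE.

V_CE ≈ 0.9 V

Base loop: V_CC = I_B·R_B + V_BE, so I_B = (18 − 0.7)/680 kΩ = 0.0254 mA.
In the active region I_C = β·I_B = 120 × 0.0254 = 3.05 mA.
Collector loop: V_CE = V_CC − I_C·R_C = 18 − 3.05×5.6 = 0.904 V.
Since V_CE = 0.904 V > V_CE(sat) ≈ 0.2 V, the transistor is in the active region as assumed.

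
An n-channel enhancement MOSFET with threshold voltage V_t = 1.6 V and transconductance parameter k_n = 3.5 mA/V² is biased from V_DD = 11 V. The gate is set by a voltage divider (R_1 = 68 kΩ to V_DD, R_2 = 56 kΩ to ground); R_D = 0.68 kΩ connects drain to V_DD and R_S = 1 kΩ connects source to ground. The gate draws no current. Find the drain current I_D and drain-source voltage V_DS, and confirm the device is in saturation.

V_G = V_DD·R_2/(R_1+R_2) = 11×56/124 = 4.97 V.
Assume saturation: I_D = (k_n/2)(V_GS − V_t)² with V_GS = V_G − I_D·R_S = 4.97 − 1·I_D.
Substituting gives 1.75·I_D² − 12.8·I_D + 19.8 = 0, with roots I_D = 2.24 or 5.07 mA.
The root I_D = 5.07 mA gives V_GS = -0.102 V ≤ V_t, so take I_D = 2.24 mA.
Then V_GS = 2.73 V and V_DS = V_DD − I_D(R_D+R_S) = 11 − 2.24×1.68 = 7.24 V.
Saturation requires V_DS ≥ V_GS − V_t = 1.13 V; 7.24 ≥ 1.13 ✓.

I_D ≈ 2.2 mA, V_DS ≈ 7.2 V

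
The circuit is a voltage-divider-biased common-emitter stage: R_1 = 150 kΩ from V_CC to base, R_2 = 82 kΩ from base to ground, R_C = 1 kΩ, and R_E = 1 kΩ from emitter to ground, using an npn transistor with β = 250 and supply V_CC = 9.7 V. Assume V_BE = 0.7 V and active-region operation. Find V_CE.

V_CE ≈ 5.2 V

Thevenize the base divider: V_Th = V_CC·R_2/(R_1+R_2) = 9.7×82/232 = 3.43 V, R_Th = R_1‖R_2 = 53 kΩ.
Base-emitter loop: V_Th = I_B·R_Th + V_BE + (β+1)I_B·R_E, so I_B = (3.43 − 0.7) / (53 + 251×1) = 0.00897 mA.
I_C = β·I_B = 250×0.00897 = 2.24 mA, and I_E = (β+1)I_B = 2.25 mA.
V_CE = V_CC − I_C·R_C − I_E·R_E = 9.7 − 2.24×1 − 2.25×1 = 5.2 V.
V_CE = 5.2 V > 0.2 V confirms active-region operation.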